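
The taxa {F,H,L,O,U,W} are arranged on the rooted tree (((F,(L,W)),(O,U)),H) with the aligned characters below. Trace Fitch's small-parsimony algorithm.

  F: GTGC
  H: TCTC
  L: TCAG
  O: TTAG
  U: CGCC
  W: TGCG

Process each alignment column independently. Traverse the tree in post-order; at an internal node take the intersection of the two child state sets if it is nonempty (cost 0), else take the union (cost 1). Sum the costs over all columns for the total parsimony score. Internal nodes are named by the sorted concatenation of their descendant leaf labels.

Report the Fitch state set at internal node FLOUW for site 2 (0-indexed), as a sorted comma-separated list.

site 0, node LW: L={T} ∩ W={T} → {T} (+0)
site 0, node FLW: F={G} ∪ LW={T} → {G,T} (+1)
site 0, node OU: O={T} ∪ U={C} → {C,T} (+1)
site 0, node FLOUW: FLW={G,T} ∩ OU={C,T} → {T} (+0)
site 0, node FHLOUW: FLOUW={T} ∩ H={T} → {T} (+0)
site 1, node LW: L={C} ∪ W={G} → {C,G} (+1)
site 1, node FLW: F={T} ∪ LW={C,G} → {C,G,T} (+1)
site 1, node OU: O={T} ∪ U={G} → {G,T} (+1)
site 1, node FLOUW: FLW={C,G,T} ∩ OU={G,T} → {G,T} (+0)
site 1, node FHLOUW: FLOUW={G,T} ∪ H={C} → {C,G,T} (+1)
site 2, node LW: L={A} ∪ W={C} → {A,C} (+1)
site 2, node FLW: F={G} ∪ LW={A,C} → {A,C,G} (+1)
site 2, node OU: O={A} ∪ U={C} → {A,C} (+1)
site 2, node FLOUW: FLW={A,C,G} ∩ OU={A,C} → {A,C} (+0)
site 2, node FHLOUW: FLOUW={A,C} ∪ H={T} → {A,C,T} (+1)
site 3, node LW: L={G} ∩ W={G} → {G} (+0)
site 3, node FLW: F={C} ∪ LW={G} → {C,G} (+1)
site 3, node OU: O={G} ∪ U={C} → {C,G} (+1)
site 3, node FLOUW: FLW={C,G} ∩ OU={C,G} → {C,G} (+0)
site 3, node FHLOUW: FLOUW={C,G} ∩ H={C} → {C} (+0)
per-site changes: [2, 4, 4, 2]; total = 12

A,C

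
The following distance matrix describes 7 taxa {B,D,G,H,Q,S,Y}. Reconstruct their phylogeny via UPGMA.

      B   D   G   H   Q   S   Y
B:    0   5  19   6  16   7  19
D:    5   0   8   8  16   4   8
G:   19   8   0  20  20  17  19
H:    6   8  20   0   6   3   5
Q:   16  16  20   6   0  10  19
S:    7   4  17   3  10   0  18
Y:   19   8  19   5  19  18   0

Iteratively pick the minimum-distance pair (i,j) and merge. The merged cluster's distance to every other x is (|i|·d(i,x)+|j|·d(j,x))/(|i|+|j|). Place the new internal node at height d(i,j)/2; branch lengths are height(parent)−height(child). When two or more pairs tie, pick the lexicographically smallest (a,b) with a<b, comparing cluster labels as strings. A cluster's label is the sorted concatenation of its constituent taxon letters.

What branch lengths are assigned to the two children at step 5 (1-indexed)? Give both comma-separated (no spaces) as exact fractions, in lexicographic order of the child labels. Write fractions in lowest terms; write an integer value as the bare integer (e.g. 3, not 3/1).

1. join H+S (d=3) ⇒ HS; edges |H|=3/2, |S|=3/2
  updated: d(B,HS)=13/2, d(D,HS)=6, d(G,HS)=37/2, d(HS,Q)=8, d(HS,Y)=23/2
2. join B+D (d=5) ⇒ BD; edges |B|=5/2, |D|=5/2
  updated: d(BD,G)=27/2, d(BD,HS)=25/4, d(BD,Q)=16, d(BD,Y)=27/2
3. join BD+HS (d=25/4) ⇒ BDHS; edges |BD|=5/8, |HS|=13/8
  updated: d(BDHS,G)=16, d(BDHS,Q)=12, d(BDHS,Y)=25/2
4. join BDHS+Q (d=12) ⇒ BDHQS; edges |BDHS|=23/8, |Q|=6
  updated: d(BDHQS,G)=84/5, d(BDHQS,Y)=69/5
5. join BDHQS+Y (d=69/5) ⇒ BDHQSY; edges |BDHQS|=9/10, |Y|=69/10
  updated: d(BDHQSY,G)=103/6
6. join BDHQSY+G (d=103/6) ⇒ BDGHQSY; edges |BDHQSY|=101/60, |G|=103/12
final tree: (((((B:5/2,D:5/2):5/8,(H:3/2,S:3/2):13/8):23/8,Q:6):9/10,Y:69/10):101/60,G:103/12)
total length: 4463/120

9/10,69/10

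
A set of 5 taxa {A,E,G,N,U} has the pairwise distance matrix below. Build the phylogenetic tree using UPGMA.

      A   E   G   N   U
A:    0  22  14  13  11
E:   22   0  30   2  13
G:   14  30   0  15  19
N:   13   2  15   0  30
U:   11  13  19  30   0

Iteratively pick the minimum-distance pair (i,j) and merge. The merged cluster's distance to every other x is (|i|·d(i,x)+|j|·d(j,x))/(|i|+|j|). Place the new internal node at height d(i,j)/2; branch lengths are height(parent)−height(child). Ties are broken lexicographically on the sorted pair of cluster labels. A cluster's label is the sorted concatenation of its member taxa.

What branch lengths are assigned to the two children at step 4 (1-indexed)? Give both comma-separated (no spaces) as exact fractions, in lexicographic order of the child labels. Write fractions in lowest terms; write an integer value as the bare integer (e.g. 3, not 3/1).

2,37/4

step 1: merge (E,N) at d=2; branch lengths E→1, N→1; new cluster EN
  updated: d(A,EN)=35/2, d(EN,G)=45/2, d(EN,U)=43/2
step 2: merge (A,U) at d=11; branch lengths A→11/2, U→11/2; new cluster AU
  updated: d(AU,EN)=39/2, d(AU,G)=33/2
step 3: merge (AU,G) at d=33/2; branch lengths AU→11/4, G→33/4; new cluster AGU
  updated: d(AGU,EN)=41/2
step 4: merge (AGU,EN) at d=41/2; branch lengths AGU→2, EN→37/4; new cluster AEGNU
final tree: (((A:11/2,U:11/2):11/4,G:33/4):2,(E:1,N:1):37/4)
total length: 141/4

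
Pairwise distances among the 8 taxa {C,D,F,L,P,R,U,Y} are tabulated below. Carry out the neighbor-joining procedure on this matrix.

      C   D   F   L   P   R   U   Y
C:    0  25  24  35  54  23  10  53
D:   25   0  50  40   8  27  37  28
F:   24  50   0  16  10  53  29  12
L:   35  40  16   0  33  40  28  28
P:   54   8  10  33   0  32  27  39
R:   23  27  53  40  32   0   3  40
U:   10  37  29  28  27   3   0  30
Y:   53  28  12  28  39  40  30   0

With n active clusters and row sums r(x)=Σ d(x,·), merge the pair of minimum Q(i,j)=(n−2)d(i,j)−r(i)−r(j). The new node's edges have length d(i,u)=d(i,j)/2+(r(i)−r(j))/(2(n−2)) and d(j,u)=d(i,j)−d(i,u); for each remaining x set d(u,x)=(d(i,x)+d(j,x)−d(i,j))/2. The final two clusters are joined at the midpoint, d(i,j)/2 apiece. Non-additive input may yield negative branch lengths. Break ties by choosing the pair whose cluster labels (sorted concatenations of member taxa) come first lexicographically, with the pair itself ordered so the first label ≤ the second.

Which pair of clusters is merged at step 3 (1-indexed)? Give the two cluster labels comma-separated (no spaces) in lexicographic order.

1. join D+P (d=8, Q=-370) ⇒ DP; edges |D|=5, |P|=3
  updated: d(C,DP)=71/2, d(DP,F)=26, d(DP,L)=65/2, d(DP,R)=51/2, d(DP,U)=28, d(DP,Y)=59/2
2. join R+U (d=3, Q=-595/2) ⇒ RU; edges |R|=143/20, |U|=-83/20
  updated: d(C,RU)=15, d(DP,RU)=101/4, d(F,RU)=79/2, d(L,RU)=65/2, d(RU,Y)=67/2
3. join C+RU (d=15, Q=-993/4) ⇒ CRU; edges |C|=307/32, |RU|=173/32
  updated: d(CRU,DP)=183/8, d(CRU,F)=97/4, d(CRU,L)=105/4, d(CRU,Y)=143/4
4. join CRU+DP (d=183/8, Q=-1211/8) ⇒ CDPRU; edges |CRU|=535/48, |DP|=563/48
  updated: d(CDPRU,F)=219/16, d(CDPRU,L)=287/16, d(CDPRU,Y)=339/16
5. join CDPRU+L (d=287/16, Q=-631/8) ⇒ CDLPRU; edges |CDPRU|=107/16, |L|=45/4
  updated: d(CDLPRU,F)=47/8, d(CDLPRU,Y)=125/8
6. join CDLPRU+F (d=47/8, Q=-67/2) ⇒ CDFLPRU; edges |CDLPRU|=19/4, |F|=9/8
  updated: d(CDFLPRU,Y)=87/8
7. join CDFLPRU+Y (d=87/8) ⇒ CDFLPRUY; edges |CDFLPRU|=87/16, |Y|=87/16
final tree: (((((C:307/32,(R:143/20,U:-83/20):173/32):535/48,(D:5,P:3):563/48):107/16,L:45/4):19/4,F:9/8):87/16,Y:87/16)
total length: 1337/16

C,RU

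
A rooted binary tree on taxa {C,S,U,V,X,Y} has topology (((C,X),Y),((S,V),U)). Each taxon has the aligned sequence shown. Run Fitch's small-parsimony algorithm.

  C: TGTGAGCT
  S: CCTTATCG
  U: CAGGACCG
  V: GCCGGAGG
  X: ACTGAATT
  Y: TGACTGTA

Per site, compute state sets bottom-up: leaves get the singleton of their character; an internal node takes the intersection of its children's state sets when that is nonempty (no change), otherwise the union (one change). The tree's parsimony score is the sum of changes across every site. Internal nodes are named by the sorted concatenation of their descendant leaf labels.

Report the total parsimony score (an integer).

22

CX@0: {T} ∪ {A} = {A,T} (union, +1)
CXY@0: {A,T} ∩ {T} = {T} (intersection, +0)
SV@0: {C} ∪ {G} = {C,G} (union, +1)
SUV@0: {C,G} ∩ {C} = {C} (intersection, +0)
CSUVXY@0: {T} ∪ {C} = {C,T} (union, +1)
CX@1: {G} ∪ {C} = {C,G} (union, +1)
CXY@1: {C,G} ∩ {G} = {G} (intersection, +0)
SV@1: {C} ∩ {C} = {C} (intersection, +0)
SUV@1: {C} ∪ {A} = {A,C} (union, +1)
CSUVXY@1: {G} ∪ {A,C} = {A,C,G} (union, +1)
CX@2: {T} ∩ {T} = {T} (intersection, +0)
CXY@2: {T} ∪ {A} = {A,T} (union, +1)
SV@2: {T} ∪ {C} = {C,T} (union, +1)
SUV@2: {C,T} ∪ {G} = {C,G,T} (union, +1)
CSUVXY@2: {A,T} ∩ {C,G,T} = {T} (intersection, +0)
CX@3: {G} ∩ {G} = {G} (intersection, +0)
CXY@3: {G} ∪ {C} = {C,G} (union, +1)
SV@3: {T} ∪ {G} = {G,T} (union, +1)
SUV@3: {G,T} ∩ {G} = {G} (intersection, +0)
CSUVXY@3: {C,G} ∩ {G} = {G} (intersection, +0)
CX@4: {A} ∩ {A} = {A} (intersection, +0)
CXY@4: {A} ∪ {T} = {A,T} (union, +1)
SV@4: {A} ∪ {G} = {A,G} (union, +1)
SUV@4: {A,G} ∩ {A} = {A} (intersection, +0)
CSUVXY@4: {A,T} ∩ {A} = {A} (intersection, +0)
CX@5: {G} ∪ {A} = {A,G} (union, +1)
CXY@5: {A,G} ∩ {G} = {G} (intersection, +0)
SV@5: {T} ∪ {A} = {A,T} (union, +1)
SUV@5: {A,T} ∪ {C} = {A,C,T} (union, +1)
CSUVXY@5: {G} ∪ {A,C,T} = {A,C,G,T} (union, +1)
CX@6: {C} ∪ {T} = {C,T} (union, +1)
CXY@6: {C,T} ∩ {T} = {T} (intersection, +0)
SV@6: {C} ∪ {G} = {C,G} (union, +1)
SUV@6: {C,G} ∩ {C} = {C} (intersection, +0)
CSUVXY@6: {T} ∪ {C} = {C,T} (union, +1)
CX@7: {T} ∩ {T} = {T} (intersection, +0)
CXY@7: {T} ∪ {A} = {A,T} (union, +1)
SV@7: {G} ∩ {G} = {G} (intersection, +0)
SUV@7: {G} ∩ {G} = {G} (intersection, +0)
CSUVXY@7: {A,T} ∪ {G} = {A,G,T} (union, +1)
per-site changes: [3, 3, 3, 2, 2, 4, 3, 2]; total = 22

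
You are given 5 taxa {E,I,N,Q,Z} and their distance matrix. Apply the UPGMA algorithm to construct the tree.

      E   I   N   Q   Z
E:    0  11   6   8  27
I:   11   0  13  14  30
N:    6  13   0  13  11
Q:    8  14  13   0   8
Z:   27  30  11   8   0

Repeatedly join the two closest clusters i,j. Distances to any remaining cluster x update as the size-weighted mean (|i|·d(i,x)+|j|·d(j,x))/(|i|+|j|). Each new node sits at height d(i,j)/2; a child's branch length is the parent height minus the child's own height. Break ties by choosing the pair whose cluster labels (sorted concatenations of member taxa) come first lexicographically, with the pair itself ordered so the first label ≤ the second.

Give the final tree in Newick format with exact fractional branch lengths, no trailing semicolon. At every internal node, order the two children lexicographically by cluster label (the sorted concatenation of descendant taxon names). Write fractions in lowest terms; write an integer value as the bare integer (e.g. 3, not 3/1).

iteration 1: select E,N (d=6); attach at lengths (3, 3); label the merged cluster EN
  updated: d(EN,I)=12, d(EN,Q)=21/2, d(EN,Z)=19
iteration 2: select Q,Z (d=8); attach at lengths (4, 4); label the merged cluster QZ
  updated: d(EN,QZ)=59/4, d(I,QZ)=22
iteration 3: select EN,I (d=12); attach at lengths (3, 6); label the merged cluster EIN
  updated: d(EIN,QZ)=103/6
iteration 4: select EIN,QZ (d=103/6); attach at lengths (31/12, 55/12); label the merged cluster EINQZ
final tree: (((E:3,N:3):3,I:6):31/12,(Q:4,Z:4):55/12)
total length: 181/6

(((E:3,N:3):3,I:6):31/12,(Q:4,Z:4):55/12)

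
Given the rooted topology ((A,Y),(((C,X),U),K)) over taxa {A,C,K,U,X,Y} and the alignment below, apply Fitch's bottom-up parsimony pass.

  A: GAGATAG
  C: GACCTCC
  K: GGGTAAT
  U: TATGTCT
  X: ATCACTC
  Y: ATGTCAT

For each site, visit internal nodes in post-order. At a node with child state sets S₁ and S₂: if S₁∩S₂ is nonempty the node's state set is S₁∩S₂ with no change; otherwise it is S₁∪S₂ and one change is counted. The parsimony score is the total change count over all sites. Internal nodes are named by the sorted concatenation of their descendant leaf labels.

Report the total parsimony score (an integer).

AY@0: {G} ∪ {A} = {A,G} (union, +1)
CX@0: {G} ∪ {A} = {A,G} (union, +1)
CUX@0: {A,G} ∪ {T} = {A,G,T} (union, +1)
CKUX@0: {A,G,T} ∩ {G} = {G} (intersection, +0)
ACKUXY@0: {A,G} ∩ {G} = {G} (intersection, +0)
AY@1: {A} ∪ {T} = {A,T} (union, +1)
CX@1: {A} ∪ {T} = {A,T} (union, +1)
CUX@1: {A,T} ∩ {A} = {A} (intersection, +0)
CKUX@1: {A} ∪ {G} = {A,G} (union, +1)
ACKUXY@1: {A,T} ∩ {A,G} = {A} (intersection, +0)
AY@2: {G} ∩ {G} = {G} (intersection, +0)
CX@2: {C} ∩ {C} = {C} (intersection, +0)
CUX@2: {C} ∪ {T} = {C,T} (union, +1)
CKUX@2: {C,T} ∪ {G} = {C,G,T} (union, +1)
ACKUXY@2: {G} ∩ {C,G,T} = {G} (intersection, +0)
AY@3: {A} ∪ {T} = {A,T} (union, +1)
CX@3: {C} ∪ {A} = {A,C} (union, +1)
CUX@3: {A,C} ∪ {G} = {A,C,G} (union, +1)
CKUX@3: {A,C,G} ∪ {T} = {A,C,G,T} (union, +1)
ACKUXY@3: {A,T} ∩ {A,C,G,T} = {A,T} (intersection, +0)
AY@4: {T} ∪ {C} = {C,T} (union, +1)
CX@4: {T} ∪ {C} = {C,T} (union, +1)
CUX@4: {C,T} ∩ {T} = {T} (intersection, +0)
CKUX@4: {T} ∪ {A} = {A,T} (union, +1)
ACKUXY@4: {C,T} ∩ {A,T} = {T} (intersection, +0)
AY@5: {A} ∩ {A} = {A} (intersection, +0)
CX@5: {C} ∪ {T} = {C,T} (union, +1)
CUX@5: {C,T} ∩ {C} = {C} (intersection, +0)
CKUX@5: {C} ∪ {A} = {A,C} (union, +1)
ACKUXY@5: {A} ∩ {A,C} = {A} (intersection, +0)
AY@6: {G} ∪ {T} = {G,T} (union, +1)
CX@6: {C} ∩ {C} = {C} (intersection, +0)
CUX@6: {C} ∪ {T} = {C,T} (union, +1)
CKUX@6: {C,T} ∩ {T} = {T} (intersection, +0)
ACKUXY@6: {G,T} ∩ {T} = {T} (intersection, +0)
per-site changes: [3, 3, 2, 4, 3, 2, 2]; total = 19

19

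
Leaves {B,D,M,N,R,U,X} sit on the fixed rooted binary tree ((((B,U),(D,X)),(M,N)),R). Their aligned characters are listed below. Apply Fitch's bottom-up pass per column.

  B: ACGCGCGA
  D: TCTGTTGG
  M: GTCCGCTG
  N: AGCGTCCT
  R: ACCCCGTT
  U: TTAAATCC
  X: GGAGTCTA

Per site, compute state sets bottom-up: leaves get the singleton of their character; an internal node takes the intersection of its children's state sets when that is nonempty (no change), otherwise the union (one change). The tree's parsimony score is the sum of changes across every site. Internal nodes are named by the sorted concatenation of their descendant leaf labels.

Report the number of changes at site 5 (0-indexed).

BU@0: {A} ∪ {T} = {A,T} (union, +1)
DX@0: {T} ∪ {G} = {G,T} (union, +1)
BDUX@0: {A,T} ∩ {G,T} = {T} (intersection, +0)
MN@0: {G} ∪ {A} = {A,G} (union, +1)
BDMNUX@0: {T} ∪ {A,G} = {A,G,T} (union, +1)
BDMNRUX@0: {A,G,T} ∩ {A} = {A} (intersection, +0)
BU@1: {C} ∪ {T} = {C,T} (union, +1)
DX@1: {C} ∪ {G} = {C,G} (union, +1)
BDUX@1: {C,T} ∩ {C,G} = {C} (intersection, +0)
MN@1: {T} ∪ {G} = {G,T} (union, +1)
BDMNUX@1: {C} ∪ {G,T} = {C,G,T} (union, +1)
BDMNRUX@1: {C,G,T} ∩ {C} = {C} (intersection, +0)
BU@2: {G} ∪ {A} = {A,G} (union, +1)
DX@2: {T} ∪ {A} = {A,T} (union, +1)
BDUX@2: {A,G} ∩ {A,T} = {A} (intersection, +0)
MN@2: {C} ∩ {C} = {C} (intersection, +0)
BDMNUX@2: {A} ∪ {C} = {A,C} (union, +1)
BDMNRUX@2: {A,C} ∩ {C} = {C} (intersection, +0)
BU@3: {C} ∪ {A} = {A,C} (union, +1)
DX@3: {G} ∩ {G} = {G} (intersection, +0)
BDUX@3: {A,C} ∪ {G} = {A,C,G} (union, +1)
MN@3: {C} ∪ {G} = {C,G} (union, +1)
BDMNUX@3: {A,C,G} ∩ {C,G} = {C,G} (intersection, +0)
BDMNRUX@3: {C,G} ∩ {C} = {C} (intersection, +0)
BU@4: {G} ∪ {A} = {A,G} (union, +1)
DX@4: {T} ∩ {T} = {T} (intersection, +0)
BDUX@4: {A,G} ∪ {T} = {A,G,T} (union, +1)
MN@4: {G} ∪ {T} = {G,T} (union, +1)
BDMNUX@4: {A,G,T} ∩ {G,T} = {G,T} (intersection, +0)
BDMNRUX@4: {G,T} ∪ {C} = {C,G,T} (union, +1)
BU@5: {C} ∪ {T} = {C,T} (union, +1)
DX@5: {T} ∪ {C} = {C,T} (union, +1)
BDUX@5: {C,T} ∩ {C,T} = {C,T} (intersection, +0)
MN@5: {C} ∩ {C} = {C} (intersection, +0)
BDMNUX@5: {C,T} ∩ {C} = {C} (intersection, +0)
BDMNRUX@5: {C} ∪ {G} = {C,G} (union, +1)
BU@6: {G} ∪ {C} = {C,G} (union, +1)
DX@6: {G} ∪ {T} = {G,T} (union, +1)
BDUX@6: {C,G} ∩ {G,T} = {G} (intersection, +0)
MN@6: {T} ∪ {C} = {C,T} (union, +1)
BDMNUX@6: {G} ∪ {C,T} = {C,G,T} (union, +1)
BDMNRUX@6: {C,G,T} ∩ {T} = {T} (intersection, +0)
BU@7: {A} ∪ {C} = {A,C} (union, +1)
DX@7: {G} ∪ {A} = {A,G} (union, +1)
BDUX@7: {A,C} ∩ {A,G} = {A} (intersection, +0)
MN@7: {G} ∪ {T} = {G,T} (union, +1)
BDMNUX@7: {A} ∪ {G,T} = {A,G,T} (union, +1)
BDMNRUX@7: {A,G,T} ∩ {T} = {T} (intersection, +0)
per-site changes: [4, 4, 3, 3, 4, 3, 4, 4]; total = 29

3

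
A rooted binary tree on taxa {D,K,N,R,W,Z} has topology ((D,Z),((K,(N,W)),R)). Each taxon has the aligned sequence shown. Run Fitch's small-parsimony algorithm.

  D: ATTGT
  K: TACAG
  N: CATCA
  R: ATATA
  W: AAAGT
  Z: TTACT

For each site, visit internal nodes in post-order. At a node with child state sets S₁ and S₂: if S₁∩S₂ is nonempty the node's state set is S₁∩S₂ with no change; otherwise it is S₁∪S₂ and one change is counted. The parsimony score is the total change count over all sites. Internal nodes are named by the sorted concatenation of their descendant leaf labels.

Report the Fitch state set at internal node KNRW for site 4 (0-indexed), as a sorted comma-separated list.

site 0, node DZ: D={A} ∪ Z={T} → {A,T} (+1)
site 0, node NW: N={C} ∪ W={A} → {A,C} (+1)
site 0, node KNW: K={T} ∪ NW={A,C} → {A,C,T} (+1)
site 0, node KNRW: KNW={A,C,T} ∩ R={A} → {A} (+0)
site 0, node DKNRWZ: DZ={A,T} ∩ KNRW={A} → {A} (+0)
site 1, node DZ: D={T} ∩ Z={T} → {T} (+0)
site 1, node NW: N={A} ∩ W={A} → {A} (+0)
site 1, node KNW: K={A} ∩ NW={A} → {A} (+0)
site 1, node KNRW: KNW={A} ∪ R={T} → {A,T} (+1)
site 1, node DKNRWZ: DZ={T} ∩ KNRW={A,T} → {T} (+0)
site 2, node DZ: D={T} ∪ Z={A} → {A,T} (+1)
site 2, node NW: N={T} ∪ W={A} → {A,T} (+1)
site 2, node KNW: K={C} ∪ NW={A,T} → {A,C,T} (+1)
site 2, node KNRW: KNW={A,C,T} ∩ R={A} → {A} (+0)
site 2, node DKNRWZ: DZ={A,T} ∩ KNRW={A} → {A} (+0)
site 3, node DZ: D={G} ∪ Z={C} → {C,G} (+1)
site 3, node NW: N={C} ∪ W={G} → {C,G} (+1)
site 3, node KNW: K={A} ∪ NW={C,G} → {A,C,G} (+1)
site 3, node KNRW: KNW={A,C,G} ∪ R={T} → {A,C,G,T} (+1)
site 3, node DKNRWZ: DZ={C,G} ∩ KNRW={A,C,G,T} → {C,G} (+0)
site 4, node DZ: D={T} ∩ Z={T} → {T} (+0)
site 4, node NW: N={A} ∪ W={T} → {A,T} (+1)
site 4, node KNW: K={G} ∪ NW={A,T} → {A,G,T} (+1)
site 4, node KNRW: KNW={A,G,T} ∩ R={A} → {A} (+0)
site 4, node DKNRWZ: DZ={T} ∪ KNRW={A} → {A,T} (+1)
per-site changes: [3, 1, 3, 4, 3]; total = 14

A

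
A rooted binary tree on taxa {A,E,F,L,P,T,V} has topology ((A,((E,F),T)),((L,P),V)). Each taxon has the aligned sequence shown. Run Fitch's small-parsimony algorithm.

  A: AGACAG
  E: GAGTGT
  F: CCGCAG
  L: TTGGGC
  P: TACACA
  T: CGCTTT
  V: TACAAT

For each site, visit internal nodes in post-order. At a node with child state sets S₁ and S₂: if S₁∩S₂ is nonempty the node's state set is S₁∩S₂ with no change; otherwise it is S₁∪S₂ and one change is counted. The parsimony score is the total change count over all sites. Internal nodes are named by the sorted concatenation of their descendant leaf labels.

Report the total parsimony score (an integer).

[col 0] EF: children E:{G}, F:{C} ∪→ {C,G}; cost 1
[col 0] EFT: children EF:{C,G}, T:{C} ∩→ {C}; cost 0
[col 0] AEFT: children A:{A}, EFT:{C} ∪→ {A,C}; cost 1
[col 0] LP: children L:{T}, P:{T} ∩→ {T}; cost 0
[col 0] LPV: children LP:{T}, V:{T} ∩→ {T}; cost 0
[col 0] AEFLPTV: children AEFT:{A,C}, LPV:{T} ∪→ {A,C,T}; cost 1
[col 1] EF: children E:{A}, F:{C} ∪→ {A,C}; cost 1
[col 1] EFT: children EF:{A,C}, T:{G} ∪→ {A,C,G}; cost 1
[col 1] AEFT: children A:{G}, EFT:{A,C,G} ∩→ {G}; cost 0
[col 1] LP: children L:{T}, P:{A} ∪→ {A,T}; cost 1
[col 1] LPV: children LP:{A,T}, V:{A} ∩→ {A}; cost 0
[col 1] AEFLPTV: children AEFT:{G}, LPV:{A} ∪→ {A,G}; cost 1
[col 2] EF: children E:{G}, F:{G} ∩→ {G}; cost 0
[col 2] EFT: children EF:{G}, T:{C} ∪→ {C,G}; cost 1
[col 2] AEFT: children A:{A}, EFT:{C,G} ∪→ {A,C,G}; cost 1
[col 2] LP: children L:{G}, P:{C} ∪→ {C,G}; cost 1
[col 2] LPV: children LP:{C,G}, V:{C} ∩→ {C}; cost 0
[col 2] AEFLPTV: children AEFT:{A,C,G}, LPV:{C} ∩→ {C}; cost 0
[col 3] EF: children E:{T}, F:{C} ∪→ {C,T}; cost 1
[col 3] EFT: children EF:{C,T}, T:{T} ∩→ {T}; cost 0
[col 3] AEFT: children A:{C}, EFT:{T} ∪→ {C,T}; cost 1
[col 3] LP: children L:{G}, P:{A} ∪→ {A,G}; cost 1
[col 3] LPV: children LP:{A,G}, V:{A} ∩→ {A}; cost 0
[col 3] AEFLPTV: children AEFT:{C,T}, LPV:{A} ∪→ {A,C,T}; cost 1
[col 4] EF: children E:{G}, F:{A} ∪→ {A,G}; cost 1
[col 4] EFT: children EF:{A,G}, T:{T} ∪→ {A,G,T}; cost 1
[col 4] AEFT: children A:{A}, EFT:{A,G,T} ∩→ {A}; cost 0
[col 4] LP: children L:{G}, P:{C} ∪→ {C,G}; cost 1
[col 4] LPV: children LP:{C,G}, V:{A} ∪→ {A,C,G}; cost 1
[col 4] AEFLPTV: children AEFT:{A}, LPV:{A,C,G} ∩→ {A}; cost 0
[col 5] EF: children E:{T}, F:{G} ∪→ {G,T}; cost 1
[col 5] EFT: children EF:{G,T}, T:{T} ∩→ {T}; cost 0
[col 5] AEFT: children A:{G}, EFT:{T} ∪→ {G,T}; cost 1
[col 5] LP: children L:{C}, P:{A} ∪→ {A,C}; cost 1
[col 5] LPV: children LP:{A,C}, V:{T} ∪→ {A,C,T}; cost 1
[col 5] AEFLPTV: children AEFT:{G,T}, LPV:{A,C,T} ∩→ {T}; cost 0
per-site changes: [3, 4, 3, 4, 4, 4]; total = 22

22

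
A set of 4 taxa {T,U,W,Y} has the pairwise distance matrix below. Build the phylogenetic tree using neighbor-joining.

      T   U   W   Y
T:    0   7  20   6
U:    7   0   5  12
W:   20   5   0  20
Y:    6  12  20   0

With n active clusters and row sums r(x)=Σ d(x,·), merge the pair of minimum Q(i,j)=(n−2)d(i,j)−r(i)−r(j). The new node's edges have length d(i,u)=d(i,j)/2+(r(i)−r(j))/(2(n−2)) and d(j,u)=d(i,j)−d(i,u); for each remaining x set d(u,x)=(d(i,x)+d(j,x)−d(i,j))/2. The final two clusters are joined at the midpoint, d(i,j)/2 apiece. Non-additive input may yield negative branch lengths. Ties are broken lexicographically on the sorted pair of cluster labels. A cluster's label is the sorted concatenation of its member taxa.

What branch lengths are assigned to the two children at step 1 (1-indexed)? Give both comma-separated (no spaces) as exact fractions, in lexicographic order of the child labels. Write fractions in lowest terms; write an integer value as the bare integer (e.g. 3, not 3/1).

iteration 1: select T,Y (d=6, Q=-59); attach at lengths (7/4, 17/4); label the merged cluster TY
  updated: d(TY,U)=13/2, d(TY,W)=17
iteration 2: select TY,U (d=13/2, Q=-57/2); attach at lengths (37/4, -11/4); label the merged cluster TUY
  updated: d(TUY,W)=31/4
iteration 3: select TUY,W (d=31/4); attach at lengths (31/8, 31/8); label the merged cluster TUWY
final tree: (((T:7/4,Y:17/4):37/4,U:-11/4):31/8,W:31/8)
total length: 81/4

7/4,17/4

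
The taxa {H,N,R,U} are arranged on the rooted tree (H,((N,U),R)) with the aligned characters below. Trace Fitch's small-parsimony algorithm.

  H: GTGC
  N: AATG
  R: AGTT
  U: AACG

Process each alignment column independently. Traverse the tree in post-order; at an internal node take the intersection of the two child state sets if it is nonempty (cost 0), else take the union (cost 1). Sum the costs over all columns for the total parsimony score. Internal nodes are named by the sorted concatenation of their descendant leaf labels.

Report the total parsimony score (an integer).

7

[col 0] NU: children N:{A}, U:{A} ∩→ {A}; cost 0
[col 0] NRU: children NU:{A}, R:{A} ∩→ {A}; cost 0
[col 0] HNRU: children H:{G}, NRU:{A} ∪→ {A,G}; cost 1
[col 1] NU: children N:{A}, U:{A} ∩→ {A}; cost 0
[col 1] NRU: children NU:{A}, R:{G} ∪→ {A,G}; cost 1
[col 1] HNRU: children H:{T}, NRU:{A,G} ∪→ {A,G,T}; cost 1
[col 2] NU: children N:{T}, U:{C} ∪→ {C,T}; cost 1
[col 2] NRU: children NU:{C,T}, R:{T} ∩→ {T}; cost 0
[col 2] HNRU: children H:{G}, NRU:{T} ∪→ {G,T}; cost 1
[col 3] NU: children N:{G}, U:{G} ∩→ {G}; cost 0
[col 3] NRU: children NU:{G}, R:{T} ∪→ {G,T}; cost 1
[col 3] HNRU: children H:{C}, NRU:{G,T} ∪→ {C,G,T}; cost 1
per-site changes: [1, 2, 2, 2]; total = 7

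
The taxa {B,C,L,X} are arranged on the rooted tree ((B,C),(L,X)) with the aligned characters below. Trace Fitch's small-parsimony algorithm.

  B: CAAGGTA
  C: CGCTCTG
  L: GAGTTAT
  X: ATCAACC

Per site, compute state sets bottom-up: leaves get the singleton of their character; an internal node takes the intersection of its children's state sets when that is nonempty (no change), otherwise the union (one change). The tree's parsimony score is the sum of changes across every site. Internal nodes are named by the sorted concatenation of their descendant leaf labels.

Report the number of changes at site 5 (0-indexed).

2

[col 0] BC: children B:{C}, C:{C} ∩→ {C}; cost 0
[col 0] LX: children L:{G}, X:{A} ∪→ {A,G}; cost 1
[col 0] BCLX: children BC:{C}, LX:{A,G} ∪→ {A,C,G}; cost 1
[col 1] BC: children B:{A}, C:{G} ∪→ {A,G}; cost 1
[col 1] LX: children L:{A}, X:{T} ∪→ {A,T}; cost 1
[col 1] BCLX: children BC:{A,G}, LX:{A,T} ∩→ {A}; cost 0
[col 2] BC: children B:{A}, C:{C} ∪→ {A,C}; cost 1
[col 2] LX: children L:{G}, X:{C} ∪→ {C,G}; cost 1
[col 2] BCLX: children BC:{A,C}, LX:{C,G} ∩→ {C}; cost 0
[col 3] BC: children B:{G}, C:{T} ∪→ {G,T}; cost 1
[col 3] LX: children L:{T}, X:{A} ∪→ {A,T}; cost 1
[col 3] BCLX: children BC:{G,T}, LX:{A,T} ∩→ {T}; cost 0
[col 4] BC: children B:{G}, C:{C} ∪→ {C,G}; cost 1
[col 4] LX: children L:{T}, X:{A} ∪→ {A,T}; cost 1
[col 4] BCLX: children BC:{C,G}, LX:{A,T} ∪→ {A,C,G,T}; cost 1
[col 5] BC: children B:{T}, C:{T} ∩→ {T}; cost 0
[col 5] LX: children L:{A}, X:{C} ∪→ {A,C}; cost 1
[col 5] BCLX: children BC:{T}, LX:{A,C} ∪→ {A,C,T}; cost 1
[col 6] BC: children B:{A}, C:{G} ∪→ {A,G}; cost 1
[col 6] LX: children L:{T}, X:{C} ∪→ {C,T}; cost 1
[col 6] BCLX: children BC:{A,G}, LX:{C,T} ∪→ {A,C,G,T}; cost 1
per-site changes: [2, 2, 2, 2, 3, 2, 3]; total = 16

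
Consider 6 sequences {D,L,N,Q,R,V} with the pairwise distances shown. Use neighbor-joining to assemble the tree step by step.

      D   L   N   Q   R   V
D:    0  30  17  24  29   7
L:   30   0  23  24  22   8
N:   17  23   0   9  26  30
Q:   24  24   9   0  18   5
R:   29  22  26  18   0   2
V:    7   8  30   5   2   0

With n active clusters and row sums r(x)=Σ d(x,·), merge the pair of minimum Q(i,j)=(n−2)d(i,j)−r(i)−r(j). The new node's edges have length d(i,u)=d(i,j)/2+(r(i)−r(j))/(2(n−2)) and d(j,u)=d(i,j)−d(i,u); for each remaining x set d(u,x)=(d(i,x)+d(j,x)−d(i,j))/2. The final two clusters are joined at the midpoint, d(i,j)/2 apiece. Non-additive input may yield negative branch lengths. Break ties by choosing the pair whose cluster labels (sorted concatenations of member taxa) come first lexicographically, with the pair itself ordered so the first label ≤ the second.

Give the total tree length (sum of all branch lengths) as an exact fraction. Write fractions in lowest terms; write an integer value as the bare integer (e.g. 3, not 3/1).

1. join N+Q (d=9, Q=-149) ⇒ NQ; edges |N|=61/8, |Q|=11/8
  updated: d(D,NQ)=16, d(L,NQ)=19, d(NQ,R)=35/2, d(NQ,V)=13
2. join D+NQ (d=16, Q=-199/2) ⇒ DNQ; edges |D|=43/4, |NQ|=21/4
  updated: d(DNQ,L)=33/2, d(DNQ,R)=61/4, d(DNQ,V)=2
3. join DNQ+L (d=33/2, Q=-189/4) ⇒ DLNQ; edges |DNQ|=81/16, |L|=183/16
  updated: d(DLNQ,R)=83/8, d(DLNQ,V)=-13/4
4. join DLNQ+R (d=83/8, Q=-73/8) ⇒ DLNQR; edges |DLNQ|=41/16, |R|=125/16
  updated: d(DLNQR,V)=-93/16
5. join DLNQR+V (d=-93/16) ⇒ DLNQRV; edges |DLNQR|=-93/32, |V|=-93/32
final tree: ((((D:43/4,(N:61/8,Q:11/8):21/4):81/16,L:183/16):41/16,R:125/16):-93/32,V:-93/32)
total length: 737/16

737/16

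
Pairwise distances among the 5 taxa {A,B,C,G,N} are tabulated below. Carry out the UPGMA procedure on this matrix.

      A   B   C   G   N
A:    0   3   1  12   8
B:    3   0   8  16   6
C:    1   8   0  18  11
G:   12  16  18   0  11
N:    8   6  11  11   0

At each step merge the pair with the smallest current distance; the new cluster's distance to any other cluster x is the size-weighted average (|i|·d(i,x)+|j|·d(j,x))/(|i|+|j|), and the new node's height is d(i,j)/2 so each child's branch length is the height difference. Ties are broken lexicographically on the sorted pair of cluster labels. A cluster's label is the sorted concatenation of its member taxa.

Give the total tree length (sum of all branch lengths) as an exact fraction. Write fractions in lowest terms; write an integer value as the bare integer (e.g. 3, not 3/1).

iteration 1: select A,C (d=1); attach at lengths (1/2, 1/2); label the merged cluster AC
  updated: d(AC,B)=11/2, d(AC,G)=15, d(AC,N)=19/2
iteration 2: select AC,B (d=11/2); attach at lengths (9/4, 11/4); label the merged cluster ABC
  updated: d(ABC,G)=46/3, d(ABC,N)=25/3
iteration 3: select ABC,N (d=25/3); attach at lengths (17/12, 25/6); label the merged cluster ABCN
  updated: d(ABCN,G)=57/4
iteration 4: select ABCN,G (d=57/4); attach at lengths (71/24, 57/8); label the merged cluster ABCGN
final tree: ((((A:1/2,C:1/2):9/4,B:11/4):17/12,N:25/6):71/24,G:57/8)
total length: 65/3

65/3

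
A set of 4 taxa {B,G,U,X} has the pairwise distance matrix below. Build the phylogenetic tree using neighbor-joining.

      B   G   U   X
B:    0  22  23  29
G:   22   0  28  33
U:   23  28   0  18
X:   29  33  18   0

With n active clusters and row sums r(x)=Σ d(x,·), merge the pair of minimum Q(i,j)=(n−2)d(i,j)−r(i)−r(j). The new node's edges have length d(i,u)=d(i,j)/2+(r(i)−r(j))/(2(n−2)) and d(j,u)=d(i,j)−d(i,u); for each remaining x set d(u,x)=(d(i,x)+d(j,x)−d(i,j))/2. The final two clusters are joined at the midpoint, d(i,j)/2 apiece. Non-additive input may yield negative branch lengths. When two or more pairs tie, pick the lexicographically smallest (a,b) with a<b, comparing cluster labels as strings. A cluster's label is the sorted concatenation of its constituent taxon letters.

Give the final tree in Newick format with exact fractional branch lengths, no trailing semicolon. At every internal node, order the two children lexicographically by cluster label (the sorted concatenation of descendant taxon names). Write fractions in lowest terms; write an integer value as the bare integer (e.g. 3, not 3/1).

(((B:35/4,G:53/4):33/4,U:25/4):47/8,X:47/8)

iteration 1: select B,G (d=22, Q=-113); attach at lengths (35/4, 53/4); label the merged cluster BG
  updated: d(BG,U)=29/2, d(BG,X)=20
iteration 2: select BG,U (d=29/2, Q=-105/2); attach at lengths (33/4, 25/4); label the merged cluster BGU
  updated: d(BGU,X)=47/4
iteration 3: select BGU,X (d=47/4); attach at lengths (47/8, 47/8); label the merged cluster BGUX
final tree: (((B:35/4,G:53/4):33/4,U:25/4):47/8,X:47/8)
total length: 193/4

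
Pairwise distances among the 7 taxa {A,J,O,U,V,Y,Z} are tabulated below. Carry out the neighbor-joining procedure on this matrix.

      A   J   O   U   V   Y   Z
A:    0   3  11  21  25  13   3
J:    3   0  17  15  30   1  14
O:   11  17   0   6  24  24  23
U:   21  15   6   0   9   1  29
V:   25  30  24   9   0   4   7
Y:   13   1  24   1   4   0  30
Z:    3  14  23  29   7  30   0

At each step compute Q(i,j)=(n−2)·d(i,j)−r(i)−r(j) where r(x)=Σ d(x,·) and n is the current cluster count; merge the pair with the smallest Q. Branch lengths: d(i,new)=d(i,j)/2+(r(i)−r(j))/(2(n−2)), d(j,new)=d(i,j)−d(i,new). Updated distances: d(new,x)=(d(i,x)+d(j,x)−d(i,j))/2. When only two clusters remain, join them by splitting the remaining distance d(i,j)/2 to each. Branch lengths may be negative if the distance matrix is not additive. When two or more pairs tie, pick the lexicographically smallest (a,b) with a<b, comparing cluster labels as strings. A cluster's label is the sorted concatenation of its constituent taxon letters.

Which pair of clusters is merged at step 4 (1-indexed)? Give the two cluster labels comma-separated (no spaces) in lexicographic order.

A,VZ

iteration 1: select V,Z (d=7, Q=-170); attach at lengths (14/5, 21/5); label the merged cluster VZ
  updated: d(A,VZ)=21/2, d(J,VZ)=37/2, d(O,VZ)=20, d(U,VZ)=31/2, d(VZ,Y)=27/2
iteration 2: select O,U (d=6, Q=-225/2); attach at lengths (87/16, 9/16); label the merged cluster OU
  updated: d(A,OU)=13, d(J,OU)=13, d(OU,VZ)=59/4, d(OU,Y)=19/2
iteration 3: select J,Y (d=1, Q=-139/2); attach at lengths (1/4, 3/4); label the merged cluster JY
  updated: d(A,JY)=15/2, d(JY,OU)=43/4, d(JY,VZ)=31/2
iteration 4: select A,VZ (d=21/2, Q=-203/4); attach at lengths (45/16, 123/16); label the merged cluster AVZ
  updated: d(AVZ,JY)=25/4, d(AVZ,OU)=69/8
iteration 5: select AVZ,JY (d=25/4, Q=-205/8); attach at lengths (33/16, 67/16); label the merged cluster AJVYZ
  updated: d(AJVYZ,OU)=105/16
iteration 6: select AJVYZ,OU (d=105/16); attach at lengths (105/32, 105/32); label the merged cluster AJOUVYZ
final tree: (((A:45/16,(V:14/5,Z:21/5):123/16):33/16,(J:1/4,Y:3/4):67/16):105/32,(O:87/16,U:9/16):105/32)
total length: 597/16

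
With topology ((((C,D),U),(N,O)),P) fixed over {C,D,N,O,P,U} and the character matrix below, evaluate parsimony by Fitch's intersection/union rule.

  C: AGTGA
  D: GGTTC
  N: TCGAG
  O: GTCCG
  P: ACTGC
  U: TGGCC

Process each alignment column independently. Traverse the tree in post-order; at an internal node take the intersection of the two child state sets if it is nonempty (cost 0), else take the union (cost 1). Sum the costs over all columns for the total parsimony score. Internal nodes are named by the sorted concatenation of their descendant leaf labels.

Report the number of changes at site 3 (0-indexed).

[col 0] CD: children C:{A}, D:{G} ∪→ {A,G}; cost 1
[col 0] CDU: children CD:{A,G}, U:{T} ∪→ {A,G,T}; cost 1
[col 0] NO: children N:{T}, O:{G} ∪→ {G,T}; cost 1
[col 0] CDNOU: children CDU:{A,G,T}, NO:{G,T} ∩→ {G,T}; cost 0
[col 0] CDNOPU: children CDNOU:{G,T}, P:{A} ∪→ {A,G,T}; cost 1
[col 1] CD: children C:{G}, D:{G} ∩→ {G}; cost 0
[col 1] CDU: children CD:{G}, U:{G} ∩→ {G}; cost 0
[col 1] NO: children N:{C}, O:{T} ∪→ {C,T}; cost 1
[col 1] CDNOU: children CDU:{G}, NO:{C,T} ∪→ {C,G,T}; cost 1
[col 1] CDNOPU: children CDNOU:{C,G,T}, P:{C} ∩→ {C}; cost 0
[col 2] CD: children C:{T}, D:{T} ∩→ {T}; cost 0
[col 2] CDU: children CD:{T}, U:{G} ∪→ {G,T}; cost 1
[col 2] NO: children N:{G}, O:{C} ∪→ {C,G}; cost 1
[col 2] CDNOU: children CDU:{G,T}, NO:{C,G} ∩→ {G}; cost 0
[col 2] CDNOPU: children CDNOU:{G}, P:{T} ∪→ {G,T}; cost 1
[col 3] CD: children C:{G}, D:{T} ∪→ {G,T}; cost 1
[col 3] CDU: children CD:{G,T}, U:{C} ∪→ {C,G,T}; cost 1
[col 3] NO: children N:{A}, O:{C} ∪→ {A,C}; cost 1
[col 3] CDNOU: children CDU:{C,G,T}, NO:{A,C} ∩→ {C}; cost 0
[col 3] CDNOPU: children CDNOU:{C}, P:{G} ∪→ {C,G}; cost 1
[col 4] CD: children C:{A}, D:{C} ∪→ {A,C}; cost 1
[col 4] CDU: children CD:{A,C}, U:{C} ∩→ {C}; cost 0
[col 4] NO: children N:{G}, O:{G} ∩→ {G}; cost 0
[col 4] CDNOU: children CDU:{C}, NO:{G} ∪→ {C,G}; cost 1
[col 4] CDNOPU: children CDNOU:{C,G}, P:{C} ∩→ {C}; cost 0
per-site changes: [4, 2, 3, 4, 2]; total = 15

4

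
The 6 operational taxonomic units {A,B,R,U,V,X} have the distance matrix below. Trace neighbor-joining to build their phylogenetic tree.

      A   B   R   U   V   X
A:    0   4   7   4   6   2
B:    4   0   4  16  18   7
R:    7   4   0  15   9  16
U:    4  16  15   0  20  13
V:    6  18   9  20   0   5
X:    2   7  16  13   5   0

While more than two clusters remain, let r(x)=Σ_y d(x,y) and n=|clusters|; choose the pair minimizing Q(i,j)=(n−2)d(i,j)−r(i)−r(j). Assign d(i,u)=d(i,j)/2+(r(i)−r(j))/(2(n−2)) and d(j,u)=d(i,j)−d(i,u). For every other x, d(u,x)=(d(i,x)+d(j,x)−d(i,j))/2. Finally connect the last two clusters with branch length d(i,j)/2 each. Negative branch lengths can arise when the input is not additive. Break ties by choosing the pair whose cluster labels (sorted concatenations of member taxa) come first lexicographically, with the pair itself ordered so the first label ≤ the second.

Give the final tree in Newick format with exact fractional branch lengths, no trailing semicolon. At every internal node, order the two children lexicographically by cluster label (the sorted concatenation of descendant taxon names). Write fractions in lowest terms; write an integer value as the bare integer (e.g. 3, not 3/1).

(((A:-29/8,U:61/8):17/8,(B:7/4,R:9/4):35/8):29/16,(V:14/3,X:1/3):29/16)

1. join B+R (d=4, Q=-84) ⇒ BR; edges |B|=7/4, |R|=9/4
  updated: d(A,BR)=7/2, d(BR,U)=27/2, d(BR,V)=23/2, d(BR,X)=19/2
2. join V+X (d=5, Q=-57) ⇒ VX; edges |V|=14/3, |X|=1/3
  updated: d(A,VX)=3/2, d(BR,VX)=8, d(U,VX)=14
3. join A+U (d=4, Q=-65/2) ⇒ AU; edges |A|=-29/8, |U|=61/8
  updated: d(AU,BR)=13/2, d(AU,VX)=23/4
4. join AU+BR (d=13/2, Q=-81/4) ⇒ ABRU; edges |AU|=17/8, |BR|=35/8
  updated: d(ABRU,VX)=29/8
5. join ABRU+VX (d=29/8) ⇒ ABRUVX; edges |ABRU|=29/16, |VX|=29/16
final tree: (((A:-29/8,U:61/8):17/8,(B:7/4,R:9/4):35/8):29/16,(V:14/3,X:1/3):29/16)
total length: 185/8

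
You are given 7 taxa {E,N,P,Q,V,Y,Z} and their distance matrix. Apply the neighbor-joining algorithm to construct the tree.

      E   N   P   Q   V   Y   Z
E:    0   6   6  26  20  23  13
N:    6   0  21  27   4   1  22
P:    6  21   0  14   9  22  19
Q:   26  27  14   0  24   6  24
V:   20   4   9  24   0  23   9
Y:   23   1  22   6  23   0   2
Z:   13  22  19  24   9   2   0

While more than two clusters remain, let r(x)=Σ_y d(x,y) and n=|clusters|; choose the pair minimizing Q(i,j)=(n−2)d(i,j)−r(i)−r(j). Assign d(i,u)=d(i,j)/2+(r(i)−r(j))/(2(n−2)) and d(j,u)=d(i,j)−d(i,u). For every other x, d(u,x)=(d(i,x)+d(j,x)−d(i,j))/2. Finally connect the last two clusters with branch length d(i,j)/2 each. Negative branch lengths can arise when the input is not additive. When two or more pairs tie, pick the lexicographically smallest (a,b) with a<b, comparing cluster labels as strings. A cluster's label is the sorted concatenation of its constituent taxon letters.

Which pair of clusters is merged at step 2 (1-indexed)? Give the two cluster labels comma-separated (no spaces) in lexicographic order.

iteration 1: select Q,Y (d=6, Q=-168); attach at lengths (37/5, -7/5); label the merged cluster QY
  updated: d(E,QY)=43/2, d(N,QY)=11, d(P,QY)=15, d(QY,V)=41/2, d(QY,Z)=10
iteration 2: select E,P (d=6, Q=-225/2); attach at lengths (41/16, 55/16); label the merged cluster EP
  updated: d(EP,N)=21/2, d(EP,QY)=61/4, d(EP,V)=23/2, d(EP,Z)=13
iteration 3: select QY,Z (d=10, Q=-323/4); attach at lengths (131/24, 109/24); label the merged cluster QYZ
  updated: d(EP,QYZ)=73/8, d(N,QYZ)=23/2, d(QYZ,V)=39/4
iteration 4: select EP,QYZ (d=73/8, Q=-173/4); attach at lengths (19/4, 35/8); label the merged cluster EPQYZ
  updated: d(EPQYZ,N)=103/16, d(EPQYZ,V)=97/16
iteration 5: select EPQYZ,N (d=103/16, Q=-33/2); attach at lengths (17/4, 35/16); label the merged cluster ENPQYZ
  updated: d(ENPQYZ,V)=29/16
iteration 6: select ENPQYZ,V (d=29/16); attach at lengths (29/32, 29/32); label the merged cluster ENPQVYZ
final tree: ((((E:41/16,P:55/16):19/4,((Q:37/5,Y:-7/5):131/24,Z:109/24):35/8):17/4,N:35/16):29/32,V:29/32)
total length: 315/8

E,P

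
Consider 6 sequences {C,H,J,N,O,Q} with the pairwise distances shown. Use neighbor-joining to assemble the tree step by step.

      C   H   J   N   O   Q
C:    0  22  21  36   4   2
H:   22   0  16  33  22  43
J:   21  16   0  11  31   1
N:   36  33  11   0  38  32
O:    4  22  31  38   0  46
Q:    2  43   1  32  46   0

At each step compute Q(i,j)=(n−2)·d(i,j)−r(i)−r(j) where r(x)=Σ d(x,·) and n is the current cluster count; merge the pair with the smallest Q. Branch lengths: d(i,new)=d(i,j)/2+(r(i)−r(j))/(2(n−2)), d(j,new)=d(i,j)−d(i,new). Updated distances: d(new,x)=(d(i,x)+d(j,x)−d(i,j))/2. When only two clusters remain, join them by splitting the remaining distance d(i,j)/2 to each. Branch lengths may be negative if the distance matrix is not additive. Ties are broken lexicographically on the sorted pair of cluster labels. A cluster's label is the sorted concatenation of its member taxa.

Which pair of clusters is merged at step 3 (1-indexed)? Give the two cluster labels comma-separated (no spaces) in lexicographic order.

CHO,N

1. join C+O (d=4, Q=-210) ⇒ CO; edges |C|=-5, |O|=9
  updated: d(CO,H)=20, d(CO,J)=24, d(CO,N)=35, d(CO,Q)=22
2. join CO+H (d=20, Q=-153) ⇒ CHO; edges |CO|=49/6, |H|=71/6
  updated: d(CHO,J)=10, d(CHO,N)=24, d(CHO,Q)=45/2
3. join CHO+N (d=24, Q=-151/2) ⇒ CHNO; edges |CHO|=75/8, |N|=117/8
  updated: d(CHNO,J)=-3/2, d(CHNO,Q)=61/4
4. join CHNO+J (d=-3/2, Q=-59/4) ⇒ CHJNO; edges |CHNO|=51/8, |J|=-63/8
  updated: d(CHJNO,Q)=71/8
5. join CHJNO+Q (d=71/8) ⇒ CHJNOQ; edges |CHJNO|=71/16, |Q|=71/16
final tree: (((((C:-5,O:9):49/6,H:71/6):75/8,N:117/8):51/8,J:-63/8):71/16,Q:71/16)
total length: 443/8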